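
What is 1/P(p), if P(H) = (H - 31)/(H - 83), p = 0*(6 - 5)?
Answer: 83/31 ≈ 2.6774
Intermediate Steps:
p = 0 (p = 0*1 = 0)
P(H) = (-31 + H)/(-83 + H)
1/P(p) = 1/((-31 + 0)/(-83 + 0)) = 1/(-31/(-83)) = 1/(-1/83*(-31)) = 1/(31/83) = 83/31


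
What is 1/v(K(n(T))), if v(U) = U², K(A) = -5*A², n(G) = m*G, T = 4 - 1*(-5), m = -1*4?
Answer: 1/41990400 ≈ 2.3815e-8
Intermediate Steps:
m = -4
T = 9 (T = 4 + 5 = 9)
n(G) = -4*G
1/v(K(n(T))) = 1/((-5*(-4*9)²)²) = 1/((-5*(-36)²)²) = 1/((-5*1296)²) = 1/((-6480)²) = 1/41990400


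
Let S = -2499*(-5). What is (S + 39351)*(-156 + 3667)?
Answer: 182031306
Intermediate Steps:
S = 12495
(S + 39351)*(-156 + 3667) = (12495 + 39351)*(-156 + 3667) = 51846*3511 = 182031306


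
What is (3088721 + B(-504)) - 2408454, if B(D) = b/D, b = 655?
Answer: 342853913/504 ≈ 6.8027e+5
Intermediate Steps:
B(D) = 655/D
(3088721 + B(-504)) - 2408454 = (3088721 + 655/(-504)) - 2408454 = (3088721 + 655*(-1/504)) - 2408454 = (3088721 - 655/504) - 2408454 = 1556714729/504 - 2408454 = 342853913/504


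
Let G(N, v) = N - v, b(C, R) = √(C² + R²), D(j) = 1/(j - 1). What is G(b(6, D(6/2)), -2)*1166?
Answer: 2332 + 583*√145 ≈ 9352.3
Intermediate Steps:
D(j) = 1/(-1 + j)
G(b(6, D(6/2)), -2)*1166 = (√(6² + (1/(-1 + 6/2))²) - 1*(-2))*1166 = (√(36 + (1/(-1 + 6*(½)))²) + 2)*1166 = (√(36 + (1/(-1 + 3))²) + 2)*1166 = (√(36 + (1/2)²) + 2)*1166 = (√(36 + (½)²) + 2)*1166 = (√(36 + ¼) + 2)*1166 = (√(145/4) + 2)*1166 = (√145/2 + 2)*1166 = (2 + √145/2)*1166 = 2332 + 583*√145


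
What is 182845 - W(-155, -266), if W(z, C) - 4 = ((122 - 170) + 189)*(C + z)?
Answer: 242202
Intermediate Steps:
W(z, C) = 4 + 141*C + 141*z (W(z, C) = 4 + ((122 - 170) + 189)*(C + z) = 4 + (-48 + 189)*(C + z) = 4 + 141*(C + z) = 4 + (141*C + 141*z) = 4 + 141*C + 141*z)
182845 - W(-155, -266) = 182845 - (4 + 141*(-266) + 141*(-155)) = 182845 - (4 - 37506 - 21855) = 182845 - 1*(-59357) = 182845 + 59357 = 242202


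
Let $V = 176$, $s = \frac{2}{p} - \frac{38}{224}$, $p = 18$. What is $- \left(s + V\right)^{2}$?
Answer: $- \frac{31452667801}{1016064} \approx -30955.0$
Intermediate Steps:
$s = - \frac{59}{1008}$ ($s = \frac{2}{18} - \frac{38}{224} = 2 \cdot \frac{1}{18} - \frac{19}{112} = \frac{1}{9} - \frac{19}{112} = - \frac{59}{1008} \approx -0.058532$)
$- \left(s + V\right)^{2} = - \left(- \frac{59}{1008} + 176\right)^{2} = - \left(\frac{177349}{1008}\right)^{2} = \left(-1\right) \frac{31452667801}{1016064} = - \frac{31452667801}{1016064}$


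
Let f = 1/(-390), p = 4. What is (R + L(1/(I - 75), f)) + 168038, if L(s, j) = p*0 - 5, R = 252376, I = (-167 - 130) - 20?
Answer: 420409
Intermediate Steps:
I = -317 (I = -297 - 20 = -317)
f = -1/390 ≈ -0.0025641
L(s, j) = -5 (L(s, j) = 4*0 - 5 = 0 - 5 = -5)
(R + L(1/(I - 75), f)) + 168038 = (252376 - 5) + 168038 = 252371 + 168038 = 420409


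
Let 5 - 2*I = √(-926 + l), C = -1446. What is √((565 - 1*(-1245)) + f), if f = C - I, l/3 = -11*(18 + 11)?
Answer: √(1446 + 2*I*√1883)/2 ≈ 19.022 + 0.57032*I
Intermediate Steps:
l = -957 (l = 3*(-11*(18 + 11)) = 3*(-11*29) = 3*(-319) = -957)
I = 5/2 - I*√1883/2 (I = 5/2 - √(-926 - 957)/2 = 5/2 - I*√1883/2 ≈ 2.5 - 21.697*I)
f = -2897/2 + I*√1883/2 (f = -1446 - (5/2 - I*√1883/2) = -1446 + (-5/2 + I*√1883/2) = -2897/2 + I*√1883/2 ≈ -1448.5 + 21.697*I)
√((565 - 1*(-1245)) + f) = √((565 - 1*(-1245)) + (-2897/2 + I*√1883/2)) = √((565 + 1245) + (-2897/2 + I*√1883/2)) = √(1810 + (-2897/2 + I*√1883/2)) = √(723/2 + I*√1883/2)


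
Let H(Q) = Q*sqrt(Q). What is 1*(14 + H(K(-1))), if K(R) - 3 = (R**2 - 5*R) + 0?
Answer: 41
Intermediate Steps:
K(R) = 3 + R**2 - 5*R (K(R) = 3 + ((R**2 - 5*R) + 0) = 3 + (R**2 - 5*R) = 3 + R**2 - 5*R)
H(Q) = Q**(3/2)
1*(14 + H(K(-1))) = 1*(14 + (3 + (-1)**2 - 5*(-1))**(3/2)) = 1*(14 + (3 + 1 + 5)**(3/2)) = 1*(14 + 9**(3/2)) = 1*(14 + 27) = 1*41 = 41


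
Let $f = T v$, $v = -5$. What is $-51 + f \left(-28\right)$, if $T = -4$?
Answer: $-611$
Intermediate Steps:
$f = 20$ ($f = \left(-4\right) \left(-5\right) = 20$)
$-51 + f \left(-28\right) = -51 + 20 \left(-28\right) = -51 - 560 = -611$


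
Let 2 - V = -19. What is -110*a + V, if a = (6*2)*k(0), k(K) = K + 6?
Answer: -7899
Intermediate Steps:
V = 21 (V = 2 - 1*(-19) = 2 + 19 = 21)
k(K) = 6 + K
a = 72 (a = (6*2)*(6 + 0) = 12*6 = 72)
-110*a + V = -110*72 + 21 = -7920 + 21 = -7899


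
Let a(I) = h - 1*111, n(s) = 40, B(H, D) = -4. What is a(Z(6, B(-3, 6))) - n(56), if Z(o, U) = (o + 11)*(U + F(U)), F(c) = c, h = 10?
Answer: -141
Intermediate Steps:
Z(o, U) = 2*U*(11 + o) (Z(o, U) = (o + 11)*(U + U) = (11 + o)*(2*U) = 2*U*(11 + o))
a(I) = -101 (a(I) = 10 - 1*111 = 10 - 111 = -101)
a(Z(6, B(-3, 6))) - n(56) = -101 - 1*40 = -101 - 40 = -141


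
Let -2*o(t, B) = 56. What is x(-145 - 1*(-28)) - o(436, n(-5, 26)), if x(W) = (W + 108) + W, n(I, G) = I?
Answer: -98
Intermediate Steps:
x(W) = 108 + 2*W (x(W) = (108 + W) + W = 108 + 2*W)
o(t, B) = -28 (o(t, B) = -½*56 = -28)
x(-145 - 1*(-28)) - o(436, n(-5, 26)) = (108 + 2*(-145 - 1*(-28))) - 1*(-28) = (108 + 2*(-145 + 28)) + 28 = (108 + 2*(-117)) + 28 = (108 - 234) + 28 = -126 + 28 = -98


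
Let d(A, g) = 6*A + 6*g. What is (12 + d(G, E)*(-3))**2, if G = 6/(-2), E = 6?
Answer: 1764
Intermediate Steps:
G = -3 (G = 6*(-1/2) = -3)
(12 + d(G, E)*(-3))**2 = (12 + (6*(-3) + 6*6)*(-3))**2 = (12 + (-18 + 36)*(-3))**2 = (12 + 18*(-3))**2 = (12 - 54)**2 = (-42)**2 = 1764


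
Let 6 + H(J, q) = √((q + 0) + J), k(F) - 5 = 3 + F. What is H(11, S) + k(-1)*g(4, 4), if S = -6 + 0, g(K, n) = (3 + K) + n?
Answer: 71 + √5 ≈ 73.236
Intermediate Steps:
k(F) = 8 + F (k(F) = 5 + (3 + F) = 8 + F)
g(K, n) = 3 + K + n
S = -6
H(J, q) = -6 + √(J + q) (H(J, q) = -6 + √((q + 0) + J) = -6 + √(q + J) = -6 + √(J + q))
H(11, S) + k(-1)*g(4, 4) = (-6 + √(11 - 6)) + (8 - 1)*(3 + 4 + 4) = (-6 + √5) + 7*11 = (-6 + √5) + 77 = 71 + √5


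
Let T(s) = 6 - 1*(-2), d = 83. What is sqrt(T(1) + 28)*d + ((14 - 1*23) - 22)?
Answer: 467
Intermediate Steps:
T(s) = 8 (T(s) = 6 + 2 = 8)
sqrt(T(1) + 28)*d + ((14 - 1*23) - 22) = sqrt(8 + 28)*83 + ((14 - 1*23) - 22) = sqrt(36)*83 + ((14 - 23) - 22) = 6*83 + (-9 - 22) = 498 - 31 = 467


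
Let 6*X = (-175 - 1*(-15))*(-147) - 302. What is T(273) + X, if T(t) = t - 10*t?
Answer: 4238/3 ≈ 1412.7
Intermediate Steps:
T(t) = -9*t
X = 11609/3 (X = ((-175 - 1*(-15))*(-147) - 302)/6 = ((-175 + 15)*(-147) - 302)/6 = (-160*(-147) - 302)/6 = (23520 - 302)/6 = (1/6)*23218 = 11609/3 ≈ 3869.7)
T(273) + X = -9*273 + 11609/3 = -2457 + 11609/3 = 4238/3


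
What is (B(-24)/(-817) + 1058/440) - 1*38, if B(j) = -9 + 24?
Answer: -6401227/179740 ≈ -35.614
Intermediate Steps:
B(j) = 15
(B(-24)/(-817) + 1058/440) - 1*38 = (15/(-817) + 1058/440) - 1*38 = (15*(-1/817) + 1058*(1/440)) - 38 = (-15/817 + 529/220) - 38 = 428893/179740 - 38 = -6401227/179740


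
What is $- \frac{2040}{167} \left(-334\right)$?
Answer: $4080$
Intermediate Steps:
$- \frac{2040}{167} \left(-334\right) = \left(-2040\right) \frac{1}{167} \left(-334\right) = \left(- \frac{2040}{167}\right) \left(-334\right) = 4080$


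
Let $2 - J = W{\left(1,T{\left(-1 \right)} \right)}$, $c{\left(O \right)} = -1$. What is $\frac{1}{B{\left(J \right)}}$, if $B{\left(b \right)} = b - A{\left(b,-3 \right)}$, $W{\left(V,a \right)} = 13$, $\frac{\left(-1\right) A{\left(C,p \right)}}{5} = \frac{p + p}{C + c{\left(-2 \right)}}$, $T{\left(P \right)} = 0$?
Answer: $- \frac{2}{17} \approx -0.11765$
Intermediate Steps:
$A{\left(C,p \right)} = - \frac{10 p}{-1 + C}$ ($A{\left(C,p \right)} = - 5 \frac{p + p}{C - 1} = - 5 \frac{2 p}{-1 + C} = - \frac{10 p}{-1 + C}$)
$J = -11$ ($J = 2 - 13 = -11$)
$B{\left(b \right)} = b - \frac{30}{-1 + b}$ ($B{\left(b \right)} = b - \left(-10\right) \left(-3\right) \frac{1}{-1 + b} = b - \frac{30}{-1 + b}$)
$\frac{1}{B{\left(J \right)}} = \frac{1}{\frac{1}{-1 - 11} \left(-30 - 11 \left(-1 - 11\right)\right)} = \frac{1}{\frac{1}{-12} \left(-30 - -132\right)} = \frac{1}{\left(- \frac{1}{12}\right) \left(-30 + 132\right)} = \frac{1}{\left(- \frac{1}{12}\right) 102} = \frac{1}{- \frac{17}{2}} = - \frac{2}{17}$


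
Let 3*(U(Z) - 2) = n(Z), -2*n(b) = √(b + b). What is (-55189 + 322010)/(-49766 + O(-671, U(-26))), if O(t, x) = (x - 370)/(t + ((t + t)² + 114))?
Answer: -29798423440668742558230/5557839701669154911701 + 1441159188441*I*√13/72251916121699013852113 ≈ -5.3615 + 7.1917e-11*I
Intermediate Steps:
n(b) = -√2*√b/2 (n(b) = -√(b + b)/2 = -√2*√b/2)
U(Z) = 2 - √2*√Z/6 (U(Z) = 2 + (-√2*√Z/2)/3 = 2 - √2*√Z/6)
O(t, x) = (-370 + x)/(114 + t + 4*t²) (O(t, x) = (-370 + x)/(t + ((2*t)² + 114)) = (-370 + x)/(t + (4*t² + 114)) = (-370 + x)/(t + (114 + 4*t²)) = (-370 + x)/(114 + t + 4*t²))
(-55189 + 322010)/(-49766 + O(-671, U(-26))) = (-55189 + 322010)/(-49766 + (-370 + (2 - √2*√(-26)/6))/(114 - 671 + 4*(-671)²)) = 266821/(-49766 + (-370 + (2 - √2*I*√26/6))/(114 - 671 + 4*450241)) = 266821/(-49766 + (-370 + (2 - I*√13/3))/(114 - 671 + 1800964)) = 266821/(-49766 + (-368 - I*√13/3)/1800407) = 266821/(-49766 + (-368/1800407 - I*√13/5401221)) = 266821/(-89599055130/1800407 - I*√13/5401221)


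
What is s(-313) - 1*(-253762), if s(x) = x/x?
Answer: 253763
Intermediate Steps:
s(x) = 1
s(-313) - 1*(-253762) = 1 - 1*(-253762) = 1 + 253762 = 253763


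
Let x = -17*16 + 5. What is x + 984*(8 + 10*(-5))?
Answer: -41595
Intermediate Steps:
x = -267 (x = -272 + 5 = -267)
x + 984*(8 + 10*(-5)) = -267 + 984*(8 + 10*(-5)) = -267 + 984*(8 - 50) = -267 + 984*(-42) = -267 - 41328 = -41595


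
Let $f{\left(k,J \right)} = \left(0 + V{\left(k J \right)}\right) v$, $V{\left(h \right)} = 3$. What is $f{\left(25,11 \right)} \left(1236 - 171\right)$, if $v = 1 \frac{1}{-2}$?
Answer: $- \frac{3195}{2} \approx -1597.5$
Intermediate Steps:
$v = - \frac{1}{2}$ ($v = 1 \left(- \frac{1}{2}\right) = - \frac{1}{2} \approx -0.5$)
$f{\left(k,J \right)} = - \frac{3}{2}$ ($f{\left(k,J \right)} = \left(0 + 3\right) \left(- \frac{1}{2}\right) = 3 \left(- \frac{1}{2}\right) = - \frac{3}{2}$)
$f{\left(25,11 \right)} \left(1236 - 171\right) = - \frac{3 \left(1236 - 171\right)}{2} = \left(- \frac{3}{2}\right) 1065 = - \frac{3195}{2}$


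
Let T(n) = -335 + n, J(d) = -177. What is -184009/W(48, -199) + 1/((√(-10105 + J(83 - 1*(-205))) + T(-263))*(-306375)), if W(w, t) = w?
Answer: -1152213993201697/300562862000 + I*√10282/112711073250 ≈ -3833.5 + 8.9965e-10*I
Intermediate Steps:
-184009/W(48, -199) + 1/((√(-10105 + J(83 - 1*(-205))) + T(-263))*(-306375)) = -184009/48 + 1/((√(-10105 - 177) + (-335 - 263))*(-306375)) = -184009*1/48 - 1/306375/(√(-10282) - 598) = -184009/48 - 1/306375/(I*√10282 - 598) = -184009/48 - 1/306375/(-598 + I*√10282) = -184009/48 - 1/(306375*(-598 + I*√10282))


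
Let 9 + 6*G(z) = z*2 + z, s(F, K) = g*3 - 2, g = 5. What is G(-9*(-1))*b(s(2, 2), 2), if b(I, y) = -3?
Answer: -9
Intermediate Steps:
s(F, K) = 13 (s(F, K) = 5*3 - 2 = 15 - 2 = 13)
G(z) = -3/2 + z/2 (G(z) = -3/2 + (z*2 + z)/6 = -3/2 + (2*z + z)/6 = -3/2 + (3*z)/6 = -3/2 + z/2)
G(-9*(-1))*b(s(2, 2), 2) = (-3/2 + (-9*(-1))/2)*(-3) = (-3/2 + (1/2)*9)*(-3) = (-3/2 + 9/2)*(-3) = 3*(-3) = -9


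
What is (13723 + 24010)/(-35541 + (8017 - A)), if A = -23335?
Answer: -37733/4189 ≈ -9.0076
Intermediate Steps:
(13723 + 24010)/(-35541 + (8017 - A)) = (13723 + 24010)/(-35541 + (8017 - 1*(-23335))) = 37733/(-35541 + (8017 + 23335)) = 37733/(-35541 + 31352) = 37733/(-4189) = 37733*(-1/4189) = -37733/4189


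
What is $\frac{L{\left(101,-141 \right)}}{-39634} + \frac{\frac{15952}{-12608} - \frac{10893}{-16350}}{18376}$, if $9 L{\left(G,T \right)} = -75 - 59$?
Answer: $\frac{2414338991117}{7037592645434400} \approx 0.00034306$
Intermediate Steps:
$L{\left(G,T \right)} = - \frac{134}{9}$ ($L{\left(G,T \right)} = \frac{-75 - 59}{9} = \frac{1}{9} \left(-134\right) = - \frac{134}{9}$)
$\frac{L{\left(101,-141 \right)}}{-39634} + \frac{\frac{15952}{-12608} - \frac{10893}{-16350}}{18376} = - \frac{134}{9 \left(-39634\right)} + \frac{\frac{15952}{-12608} - \frac{10893}{-16350}}{18376} = \left(- \frac{134}{9}\right) \left(- \frac{1}{39634}\right) + \left(15952 \left(- \frac{1}{12608}\right) - - \frac{3631}{5450}\right) \frac{1}{18376} = \frac{67}{178353} + \left(- \frac{997}{788} + \frac{3631}{5450}\right) \frac{1}{18376} = \frac{67}{178353} - \frac{1286211}{39458784800} = \frac{2414338991117}{7037592645434400}$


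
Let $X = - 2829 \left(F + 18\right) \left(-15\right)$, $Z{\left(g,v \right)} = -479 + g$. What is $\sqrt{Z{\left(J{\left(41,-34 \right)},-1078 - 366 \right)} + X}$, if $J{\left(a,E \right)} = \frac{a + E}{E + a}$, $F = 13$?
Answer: $\sqrt{1315007} \approx 1146.7$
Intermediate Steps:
$J{\left(a,E \right)} = 1$ ($J{\left(a,E \right)} = \frac{E + a}{E + a} = 1$)
$X = 1315485$ ($X = - 2829 \left(13 + 18\right) \left(-15\right) = - 2829 \cdot 31 \left(-15\right) = \left(-2829\right) \left(-465\right) = 1315485$)
$\sqrt{Z{\left(J{\left(41,-34 \right)},-1078 - 366 \right)} + X} = \sqrt{\left(-479 + 1\right) + 1315485} = \sqrt{-478 + 1315485} = \sqrt{1315007}$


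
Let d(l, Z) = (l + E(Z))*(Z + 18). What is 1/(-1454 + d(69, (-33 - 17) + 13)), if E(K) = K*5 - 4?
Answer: 1/826 ≈ 0.0012107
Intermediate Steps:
E(K) = -4 + 5*K (E(K) = 5*K - 4 = -4 + 5*K)
d(l, Z) = (18 + Z)*(-4 + l + 5*Z) (d(l, Z) = (l + (-4 + 5*Z))*(Z + 18) = (-4 + l + 5*Z)*(18 + Z) = (18 + Z)*(-4 + l + 5*Z))
1/(-1454 + d(69, (-33 - 17) + 13)) = 1/(-1454 + (-72 + 5*((-33 - 17) + 13)² + 18*69 + 86*((-33 - 17) + 13) + ((-33 - 17) + 13)*69)) = 1/(-1454 + (-72 + 5*(-50 + 13)² + 1242 + 86*(-50 + 13) + (-50 + 13)*69)) = 1/(-1454 + (-72 + 5*(-37)² + 1242 + 86*(-37) - 37*69)) = 1/(-1454 + (-72 + 5*1369 + 1242 - 3182 - 2553)) = 1/(-1454 + (-72 + 6845 + 1242 - 3182 - 2553)) = 1/(-1454 + 2280) = 1/826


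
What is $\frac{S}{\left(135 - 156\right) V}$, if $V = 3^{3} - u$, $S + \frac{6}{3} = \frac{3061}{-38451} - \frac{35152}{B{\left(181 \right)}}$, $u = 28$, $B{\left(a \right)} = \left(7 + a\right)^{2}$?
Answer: $- \frac{261115114}{1783703439} \approx -0.14639$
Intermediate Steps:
$S = - \frac{261115114}{84938259}$ ($S = -2 + \left(\frac{3061}{-38451} - \frac{35152}{\left(7 + 181\right)^{2}}\right) = -2 + \left(3061 \left(- \frac{1}{38451}\right) - \frac{35152}{188^{2}}\right) = -2 - \left(\frac{3061}{38451} + \frac{35152}{35344}\right) = -2 - \frac{91238596}{84938259} = - \frac{261115114}{84938259} \approx -3.0742$)
$V = -1$ ($V = 3^{3} - 28 = 27 - 28 = -1$)
$\frac{S}{\left(135 - 156\right) V} = - \frac{261115114}{84938259 \left(135 - 156\right) \left(-1\right)} = - \frac{261115114}{84938259 \left(\left(-21\right) \left(-1\right)\right)} = - \frac{261115114}{84938259 \cdot 21} = \left(- \frac{261115114}{84938259}\right) \frac{1}{21} = - \frac{261115114}{1783703439}$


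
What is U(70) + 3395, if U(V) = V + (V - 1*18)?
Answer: 3517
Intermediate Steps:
U(V) = -18 + 2*V (U(V) = V + (V - 18) = V + (-18 + V) = -18 + 2*V)
U(70) + 3395 = (-18 + 2*70) + 3395 = (-18 + 140) + 3395 = 122 + 3395 = 3517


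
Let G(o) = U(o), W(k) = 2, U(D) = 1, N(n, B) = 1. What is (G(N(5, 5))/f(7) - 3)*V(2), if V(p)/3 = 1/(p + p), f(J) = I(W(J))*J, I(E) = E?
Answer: -123/56 ≈ -2.1964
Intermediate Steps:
G(o) = 1
f(J) = 2*J
V(p) = 3/(2*p) (V(p) = 3/(p + p) = 3/((2*p)) = 3*(1/(2*p)) = 3/(2*p))
(G(N(5, 5))/f(7) - 3)*V(2) = (1/(2*7) - 3)*((3/2)/2) = (1/14 - 3)*((3/2)*(½)) = (1*(1/14) - 3)*(¾) = (1/14 - 3)*(¾) = -41/14*¾ = -123/56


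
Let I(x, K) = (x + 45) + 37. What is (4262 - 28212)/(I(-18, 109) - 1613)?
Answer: 23950/1549 ≈ 15.462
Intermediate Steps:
I(x, K) = 82 + x (I(x, K) = (45 + x) + 37 = 82 + x)
(4262 - 28212)/(I(-18, 109) - 1613) = (4262 - 28212)/((82 - 18) - 1613) = -23950/(64 - 1613) = -23950/(-1549) = -23950*(-1/1549) = 23950/1549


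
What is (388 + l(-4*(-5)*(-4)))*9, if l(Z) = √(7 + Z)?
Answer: 3492 + 9*I*√73 ≈ 3492.0 + 76.896*I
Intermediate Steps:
(388 + l(-4*(-5)*(-4)))*9 = (388 + √(7 - 4*(-5)*(-4)))*9 = (388 + √(7 + 20*(-4)))*9 = (388 + √(7 - 80))*9 = (388 + √(-73))*9 = (388 + I*√73)*9 = 3492 + 9*I*√73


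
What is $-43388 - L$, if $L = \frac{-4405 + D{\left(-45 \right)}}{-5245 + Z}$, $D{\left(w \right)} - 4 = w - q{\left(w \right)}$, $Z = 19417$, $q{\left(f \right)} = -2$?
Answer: $- \frac{153722573}{3543} \approx -43388.0$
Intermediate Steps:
$D{\left(w \right)} = 6 + w$ ($D{\left(w \right)} = 4 + \left(w - -2\right) = 4 + \left(w + 2\right) = 4 + \left(2 + w\right) = 6 + w$)
$L = - \frac{1111}{3543}$ ($L = \frac{-4405 + \left(6 - 45\right)}{-5245 + 19417} = \frac{-4405 - 39}{14172} = \left(-4444\right) \frac{1}{14172} = - \frac{1111}{3543} \approx -0.31358$)
$-43388 - L = -43388 - - \frac{1111}{3543} = -43388 + \frac{1111}{3543} = - \frac{153722573}{3543}$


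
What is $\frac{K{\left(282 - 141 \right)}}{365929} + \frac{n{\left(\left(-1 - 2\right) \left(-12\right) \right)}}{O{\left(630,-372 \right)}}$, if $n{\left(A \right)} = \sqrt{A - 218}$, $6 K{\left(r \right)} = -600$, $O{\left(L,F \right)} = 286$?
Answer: $- \frac{100}{365929} + \frac{i \sqrt{182}}{286} \approx -0.00027328 + 0.04717 i$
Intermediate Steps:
$K{\left(r \right)} = -100$ ($K{\left(r \right)} = \frac{1}{6} \left(-600\right) = -100$)
$n{\left(A \right)} = \sqrt{-218 + A}$
$\frac{K{\left(282 - 141 \right)}}{365929} + \frac{n{\left(\left(-1 - 2\right) \left(-12\right) \right)}}{O{\left(630,-372 \right)}} = - \frac{100}{365929} + \frac{\sqrt{-218 + \left(-1 - 2\right) \left(-12\right)}}{286} = \left(-100\right) \frac{1}{365929} + \sqrt{-218 - -36} \cdot \frac{1}{286} = - \frac{100}{365929} + \sqrt{-218 + 36} \cdot \frac{1}{286} = - \frac{100}{365929} + \sqrt{-182} \cdot \frac{1}{286} = - \frac{100}{365929} + i \sqrt{182} \cdot \frac{1}{286} = - \frac{100}{365929} + \frac{i \sqrt{182}}{286}$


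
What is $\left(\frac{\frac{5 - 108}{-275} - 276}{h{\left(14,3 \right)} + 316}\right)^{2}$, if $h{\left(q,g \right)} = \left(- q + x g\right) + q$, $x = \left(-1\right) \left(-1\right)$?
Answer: $\frac{5745185209}{7695675625} \approx 0.74655$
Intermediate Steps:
$x = 1$
$h{\left(q,g \right)} = g$ ($h{\left(q,g \right)} = \left(- q + 1 g\right) + q = \left(- q + g\right) + q = \left(g - q\right) + q = g$)
$\left(\frac{\frac{5 - 108}{-275} - 276}{h{\left(14,3 \right)} + 316}\right)^{2} = \left(\frac{\frac{5 - 108}{-275} - 276}{3 + 316}\right)^{2} = \left(\frac{\left(5 - 108\right) \left(- \frac{1}{275}\right) - 276}{319}\right)^{2} = \left(\left(\left(-103\right) \left(- \frac{1}{275}\right) - 276\right) \frac{1}{319}\right)^{2} = \left(\left(\frac{103}{275} - 276\right) \frac{1}{319}\right)^{2} = \left(\left(- \frac{75797}{275}\right) \frac{1}{319}\right)^{2} = \left(- \frac{75797}{87725}\right)^{2} = \frac{5745185209}{7695675625}$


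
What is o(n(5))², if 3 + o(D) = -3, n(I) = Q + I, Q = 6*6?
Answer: 36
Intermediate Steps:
Q = 36
n(I) = 36 + I
o(D) = -6 (o(D) = -3 - 3 = -6)
o(n(5))² = (-6)² = 36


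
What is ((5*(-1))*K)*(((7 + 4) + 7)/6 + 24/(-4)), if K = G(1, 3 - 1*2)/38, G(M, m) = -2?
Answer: -15/19 ≈ -0.78947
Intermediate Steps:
K = -1/19 (K = -2/38 = -2*1/38 = -1/19 ≈ -0.052632)
((5*(-1))*K)*(((7 + 4) + 7)/6 + 24/(-4)) = ((5*(-1))*(-1/19))*(((7 + 4) + 7)/6 + 24/(-4)) = (-5*(-1/19))*((11 + 7)*(⅙) + 24*(-¼)) = 5*(18*(⅙) - 6)/19 = 5*(3 - 6)/19 = (5/19)*(-3) = -15/19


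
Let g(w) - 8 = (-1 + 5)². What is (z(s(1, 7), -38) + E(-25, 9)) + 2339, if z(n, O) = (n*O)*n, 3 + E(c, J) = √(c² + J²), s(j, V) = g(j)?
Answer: -19552 + √706 ≈ -19525.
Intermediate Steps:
g(w) = 24 (g(w) = 8 + (-1 + 5)² = 8 + 4² = 8 + 16 = 24)
s(j, V) = 24
E(c, J) = -3 + √(J² + c²) (E(c, J) = -3 + √(c² + J²) = -3 + √(J² + c²))
z(n, O) = O*n² (z(n, O) = (O*n)*n = O*n²)
(z(s(1, 7), -38) + E(-25, 9)) + 2339 = (-38*24² + (-3 + √(9² + (-25)²))) + 2339 = (-38*576 + (-3 + √(81 + 625))) + 2339 = (-21888 + (-3 + √706)) + 2339 = (-21891 + √706) + 2339 = -19552 + √706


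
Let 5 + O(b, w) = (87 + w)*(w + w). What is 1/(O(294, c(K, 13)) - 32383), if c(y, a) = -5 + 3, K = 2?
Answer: -1/32728 ≈ -3.0555e-5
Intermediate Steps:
c(y, a) = -2
O(b, w) = -5 + 2*w*(87 + w) (O(b, w) = -5 + (87 + w)*(w + w) = -5 + (87 + w)*(2*w) = -5 + 2*w*(87 + w))
1/(O(294, c(K, 13)) - 32383) = 1/((-5 + 2*(-2)² + 174*(-2)) - 32383) = 1/((-5 + 2*4 - 348) - 32383) = 1/((-5 + 8 - 348) - 32383) = 1/(-345 - 32383) = 1/(-32728) = -1/32728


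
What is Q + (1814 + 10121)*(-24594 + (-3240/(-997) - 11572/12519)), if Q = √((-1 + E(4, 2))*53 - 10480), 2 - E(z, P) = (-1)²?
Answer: -3663323945375710/12481443 + 4*I*√655 ≈ -2.935e+8 + 102.37*I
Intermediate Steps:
E(z, P) = 1 (E(z, P) = 2 - 1*(-1)² = 2 - 1*1 = 2 - 1 = 1)
Q = 4*I*√655 (Q = √((-1 + 1)*53 - 10480) = √(0*53 - 10480) = √(0 - 10480) = √(-10480) = 4*I*√655 ≈ 102.37*I)
Q + (1814 + 10121)*(-24594 + (-3240/(-997) - 11572/12519)) = 4*I*√655 + (1814 + 10121)*(-24594 + (-3240/(-997) - 11572/12519)) = 4*I*√655 + 11935*(-24594 + (-3240*(-1/997) - 11572*1/12519)) = 4*I*√655 + 11935*(-24594 + (3240/997 - 11572/12519)) = 4*I*√655 + 11935*(-24594 + 29024276/12481443) = 4*I*√655 + 11935*(-306939584866/12481443) = 4*I*√655 - 3663323945375710/12481443 = -3663323945375710/12481443 + 4*I*√655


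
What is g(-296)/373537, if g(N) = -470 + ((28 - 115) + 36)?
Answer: -521/373537 ≈ -0.0013948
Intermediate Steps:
g(N) = -521 (g(N) = -470 + (-87 + 36) = -470 - 51 = -521)
g(-296)/373537 = -521/373537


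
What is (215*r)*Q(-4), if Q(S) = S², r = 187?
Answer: 643280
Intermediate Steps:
(215*r)*Q(-4) = (215*187)*(-4)² = 40205*16 = 643280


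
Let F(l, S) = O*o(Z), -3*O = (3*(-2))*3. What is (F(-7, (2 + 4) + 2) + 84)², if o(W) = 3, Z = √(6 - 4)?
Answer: 10404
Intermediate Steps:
Z = √2 ≈ 1.4142
O = 6 (O = -3*(-2)*3/3 = -(-2)*3 = -⅓*(-18) = 6)
F(l, S) = 18 (F(l, S) = 6*3 = 18)
(F(-7, (2 + 4) + 2) + 84)² = (18 + 84)² = 102² = 10404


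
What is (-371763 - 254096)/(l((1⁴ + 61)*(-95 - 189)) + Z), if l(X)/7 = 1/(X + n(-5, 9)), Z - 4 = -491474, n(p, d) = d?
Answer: 11014492541/8649380537 ≈ 1.2734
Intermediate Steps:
Z = -491470 (Z = 4 - 491474 = -491470)
l(X) = 7/(9 + X) (l(X) = 7/(X + 9) = 7/(9 + X))
(-371763 - 254096)/(l((1⁴ + 61)*(-95 - 189)) + Z) = (-371763 - 254096)/(7/(9 + (1⁴ + 61)*(-95 - 189)) - 491470) = -625859/(7/(9 + (1 + 61)*(-284)) - 491470) = -625859/(7/(9 + 62*(-284)) - 491470) = -625859/(7/(9 - 17608) - 491470) = -625859/(7/(-17599) - 491470) = -625859/(7*(-1/17599) - 491470) = -625859/(-7/17599 - 491470) = -625859/(-8649380537/17599) = -625859*(-17599/8649380537) = 11014492541/8649380537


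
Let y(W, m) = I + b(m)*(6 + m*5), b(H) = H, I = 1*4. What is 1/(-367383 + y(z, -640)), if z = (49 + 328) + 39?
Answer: 1/1676781 ≈ 5.9638e-7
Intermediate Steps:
I = 4
z = 416 (z = 377 + 39 = 416)
y(W, m) = 4 + m*(6 + 5*m) (y(W, m) = 4 + m*(6 + m*5) = 4 + m*(6 + 5*m))
1/(-367383 + y(z, -640)) = 1/(-367383 + (4 + 5*(-640)² + 6*(-640))) = 1/(-367383 + (4 + 5*409600 - 3840)) = 1/(-367383 + (4 + 2048000 - 3840)) = 1/(-367383 + 2044164) = 1/1676781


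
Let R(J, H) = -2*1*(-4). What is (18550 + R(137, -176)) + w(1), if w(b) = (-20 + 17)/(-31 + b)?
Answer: 185581/10 ≈ 18558.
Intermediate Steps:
R(J, H) = 8 (R(J, H) = -2*(-4) = 8)
w(b) = -3/(-31 + b)
(18550 + R(137, -176)) + w(1) = (18550 + 8) - 3/(-31 + 1) = 18558 - 3/(-30) = 18558 - 3*(-1/30) = 18558 + ⅒ = 185581/10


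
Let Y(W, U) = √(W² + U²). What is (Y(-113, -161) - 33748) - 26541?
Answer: -60289 + √38690 ≈ -60092.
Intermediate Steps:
Y(W, U) = √(U² + W²)
(Y(-113, -161) - 33748) - 26541 = (√((-161)² + (-113)²) - 33748) - 26541 = (√(25921 + 12769) - 33748) - 26541 = (√38690 - 33748) - 26541 = (-33748 + √38690) - 26541 = -60289 + √38690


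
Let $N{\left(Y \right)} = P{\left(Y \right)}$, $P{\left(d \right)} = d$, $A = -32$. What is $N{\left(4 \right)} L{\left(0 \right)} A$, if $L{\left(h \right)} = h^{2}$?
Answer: $0$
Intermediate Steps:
$N{\left(Y \right)} = Y$
$N{\left(4 \right)} L{\left(0 \right)} A = 4 \cdot 0^{2} \left(-32\right) = 4 \cdot 0 \left(-32\right) = 0 \left(-32\right) = 0$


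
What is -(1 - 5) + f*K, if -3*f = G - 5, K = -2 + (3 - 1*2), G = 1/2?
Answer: 5/2 ≈ 2.5000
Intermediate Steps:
G = ½ ≈ 0.50000
K = -1 (K = -2 + (3 - 2) = -2 + 1 = -1)
f = 3/2 (f = -(½ - 5)/3 = -⅓*(-9/2) = 3/2 ≈ 1.5000)
-(1 - 5) + f*K = -(1 - 5) + (3/2)*(-1) = -1*(-4) - 3/2 = 4 - 3/2 = 5/2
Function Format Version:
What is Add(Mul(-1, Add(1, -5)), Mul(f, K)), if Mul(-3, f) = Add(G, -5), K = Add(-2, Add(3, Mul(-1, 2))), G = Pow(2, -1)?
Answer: Rational(5, 2) ≈ 2.5000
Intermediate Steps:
G = Rational(1, 2) ≈ 0.50000
K = -1 (K = Add(-2, Add(3, -2)) = Add(-2, 1) = -1)
f = Rational(3, 2) (f = Mul(Rational(-1, 3), Add(Rational(1, 2), -5)) = Mul(Rational(-1, 3), Rational(-9, 2)) = Rational(3, 2) ≈ 1.5000)
Add(Mul(-1, Add(1, -5)), Mul(f, K)) = Add(Mul(-1, Add(1, -5)), Mul(Rational(3, 2), -1)) = Add(Mul(-1, -4), Rational(-3, 2)) = Add(4, Rational(-3, 2)) = Rational(5, 2)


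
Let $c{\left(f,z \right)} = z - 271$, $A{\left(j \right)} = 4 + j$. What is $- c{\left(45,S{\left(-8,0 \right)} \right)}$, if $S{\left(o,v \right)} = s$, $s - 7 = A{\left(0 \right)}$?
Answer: $260$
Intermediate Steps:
$s = 11$ ($s = 7 + \left(4 + 0\right) = 7 + 4 = 11$)
$S{\left(o,v \right)} = 11$
$c{\left(f,z \right)} = -271 + z$
$- c{\left(45,S{\left(-8,0 \right)} \right)} = - (-271 + 11) = \left(-1\right) \left(-260\right) = 260$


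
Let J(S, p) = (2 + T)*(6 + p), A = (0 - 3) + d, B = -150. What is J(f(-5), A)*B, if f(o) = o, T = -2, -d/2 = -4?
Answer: 0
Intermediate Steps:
d = 8 (d = -2*(-4) = 8)
A = 5 (A = (0 - 3) + 8 = -3 + 8 = 5)
J(S, p) = 0 (J(S, p) = (2 - 2)*(6 + p) = 0*(6 + p) = 0)
J(f(-5), A)*B = 0*(-150) = 0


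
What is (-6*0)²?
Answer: 0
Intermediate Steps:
(-6*0)² = 0² = 0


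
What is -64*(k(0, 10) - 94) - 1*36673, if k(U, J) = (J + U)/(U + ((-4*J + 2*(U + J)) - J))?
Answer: -91907/3 ≈ -30636.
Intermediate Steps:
k(U, J) = (J + U)/(-3*J + 3*U) (k(U, J) = (J + U)/(U + ((-4*J + 2*(J + U)) - J)) = (J + U)/(U + ((-4*J + (2*J + 2*U)) - J)) = (J + U)/(U + ((-2*J + 2*U) - J)) = (J + U)/(U + (-3*J + 2*U)) = (J + U)/(-3*J + 3*U))
-64*(k(0, 10) - 94) - 1*36673 = -64*((-1*10 - 1*0)/(3*(10 - 1*0)) - 94) - 1*36673 = -64*((-10 + 0)/(3*(10 + 0)) - 94) - 36673 = -64*((⅓)*(-10)/10 - 94) - 36673 = -64*((⅓)*(⅒)*(-10) - 94) - 36673 = -64*(-⅓ - 94) - 36673 = -64*(-283/3) - 36673 = 18112/3 - 36673 = -91907/3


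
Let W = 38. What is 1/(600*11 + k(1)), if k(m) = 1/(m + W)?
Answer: 39/257401 ≈ 0.00015151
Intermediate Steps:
k(m) = 1/(38 + m) (k(m) = 1/(m + 38) = 1/(38 + m))
1/(600*11 + k(1)) = 1/(600*11 + 1/(38 + 1)) = 1/(6600 + 1/39) = 1/(257401/39) = 39/257401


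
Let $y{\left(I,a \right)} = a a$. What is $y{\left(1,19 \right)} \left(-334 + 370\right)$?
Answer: $12996$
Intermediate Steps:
$y{\left(I,a \right)} = a^{2}$
$y{\left(1,19 \right)} \left(-334 + 370\right) = 19^{2} \left(-334 + 370\right) = 361 \cdot 36 = 12996$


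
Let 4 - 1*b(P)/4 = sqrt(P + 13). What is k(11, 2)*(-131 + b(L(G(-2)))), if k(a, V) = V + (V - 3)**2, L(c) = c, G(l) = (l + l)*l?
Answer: -345 - 12*sqrt(21) ≈ -399.99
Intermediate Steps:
G(l) = 2*l**2 (G(l) = (2*l)*l = 2*l**2)
k(a, V) = V + (-3 + V)**2
b(P) = 16 - 4*sqrt(13 + P) (b(P) = 16 - 4*sqrt(P + 13) = 16 - 4*sqrt(13 + P))
k(11, 2)*(-131 + b(L(G(-2)))) = (2 + (-3 + 2)**2)*(-131 + (16 - 4*sqrt(13 + 2*(-2)**2))) = (2 + (-1)**2)*(-131 + (16 - 4*sqrt(13 + 2*4))) = (2 + 1)*(-131 + (16 - 4*sqrt(13 + 8))) = 3*(-131 + (16 - 4*sqrt(21))) = 3*(-115 - 4*sqrt(21)) = -345 - 12*sqrt(21)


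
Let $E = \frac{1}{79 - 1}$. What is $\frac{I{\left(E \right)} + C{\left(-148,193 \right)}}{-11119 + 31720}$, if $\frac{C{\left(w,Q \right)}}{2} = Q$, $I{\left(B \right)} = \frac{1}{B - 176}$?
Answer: $\frac{5298544}{282789927} \approx 0.018737$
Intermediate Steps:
$E = \frac{1}{78} \approx 0.012821$
$I{\left(B \right)} = \frac{1}{-176 + B}$
$C{\left(w,Q \right)} = 2 Q$
$\frac{I{\left(E \right)} + C{\left(-148,193 \right)}}{-11119 + 31720} = \frac{\frac{1}{-176 + \frac{1}{78}} + 2 \cdot 193}{-11119 + 31720} = \frac{\frac{1}{- \frac{13727}{78}} + 386}{20601} = \left(- \frac{78}{13727} + 386\right) \frac{1}{20601} = \frac{5298544}{13727} \cdot \frac{1}{20601} = \frac{5298544}{282789927}$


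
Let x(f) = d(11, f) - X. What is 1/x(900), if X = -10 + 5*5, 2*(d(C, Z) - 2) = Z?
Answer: 1/437 ≈ 0.0022883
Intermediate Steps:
d(C, Z) = 2 + Z/2
X = 15 (X = -10 + 25 = 15)
x(f) = -13 + f/2 (x(f) = (2 + f/2) - 1*15 = (2 + f/2) - 15 = -13 + f/2)
1/x(900) = 1/(-13 + (1/2)*900) = 1/(-13 + 450) = 1/437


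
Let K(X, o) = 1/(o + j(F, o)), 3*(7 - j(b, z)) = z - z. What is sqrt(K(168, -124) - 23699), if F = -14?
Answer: 4*I*sqrt(2252887)/39 ≈ 153.94*I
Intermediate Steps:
j(b, z) = 7 (j(b, z) = 7 - (z - z)/3 = 7 - 1/3*0 = 7 + 0 = 7)
K(X, o) = 1/(7 + o) (K(X, o) = 1/(o + 7) = 1/(7 + o))
sqrt(K(168, -124) - 23699) = sqrt(1/(7 - 124) - 23699) = sqrt(1/(-117) - 23699) = sqrt(-1/117 - 23699) = sqrt(-2772784/117) = 4*I*sqrt(2252887)/39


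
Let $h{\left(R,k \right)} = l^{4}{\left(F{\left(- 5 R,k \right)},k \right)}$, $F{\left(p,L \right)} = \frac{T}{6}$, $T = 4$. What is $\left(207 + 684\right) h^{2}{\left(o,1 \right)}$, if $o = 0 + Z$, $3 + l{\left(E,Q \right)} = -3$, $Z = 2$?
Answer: $1496537856$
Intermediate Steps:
$F{\left(p,L \right)} = \frac{2}{3}$ ($F{\left(p,L \right)} = \frac{4}{6} = 4 \cdot \frac{1}{6} = \frac{2}{3}$)
$l{\left(E,Q \right)} = -6$ ($l{\left(E,Q \right)} = -3 - 3 = -6$)
$o = 2$ ($o = 0 + 2 = 2$)
$h{\left(R,k \right)} = 1296$ ($h{\left(R,k \right)} = \left(-6\right)^{4} = 1296$)
$\left(207 + 684\right) h^{2}{\left(o,1 \right)} = \left(207 + 684\right) 1296^{2} = 891 \cdot 1679616 = 1496537856$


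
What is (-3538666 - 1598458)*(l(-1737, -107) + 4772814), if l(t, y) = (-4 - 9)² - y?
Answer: -24519955193160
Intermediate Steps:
l(t, y) = 169 - y (l(t, y) = (-13)² - y = 169 - y)
(-3538666 - 1598458)*(l(-1737, -107) + 4772814) = (-3538666 - 1598458)*((169 - 1*(-107)) + 4772814) = -5137124*((169 + 107) + 4772814) = -5137124*(276 + 4772814) = -5137124*4773090 = -24519955193160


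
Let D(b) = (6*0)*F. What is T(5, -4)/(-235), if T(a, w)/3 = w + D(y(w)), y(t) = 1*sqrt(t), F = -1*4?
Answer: 12/235 ≈ 0.051064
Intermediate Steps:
F = -4
y(t) = sqrt(t)
D(b) = 0 (D(b) = (6*0)*(-4) = 0*(-4) = 0)
T(a, w) = 3*w (T(a, w) = 3*(w + 0) = 3*w)
T(5, -4)/(-235) = (3*(-4))/(-235) = -12*(-1/235) = 12/235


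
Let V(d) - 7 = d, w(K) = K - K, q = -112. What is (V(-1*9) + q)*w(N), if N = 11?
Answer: 0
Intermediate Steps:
w(K) = 0
V(d) = 7 + d
(V(-1*9) + q)*w(N) = ((7 - 1*9) - 112)*0 = ((7 - 9) - 112)*0 = (-2 - 112)*0 = -114*0 = 0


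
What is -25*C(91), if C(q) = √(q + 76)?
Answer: -25*√167 ≈ -323.07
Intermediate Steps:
C(q) = √(76 + q)
-25*C(91) = -25*√(76 + 91) = -25*√167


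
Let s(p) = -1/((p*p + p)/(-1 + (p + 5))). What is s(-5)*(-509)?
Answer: -509/20 ≈ -25.450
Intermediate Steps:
s(p) = -(4 + p)/(p + p²) (s(p) = -1/((p² + p)/(-1 + (5 + p))) = -1/((p + p²)/(4 + p)) = -(4 + p)/(p + p²))
s(-5)*(-509) = ((-4 - 1*(-5))/((-5)*(1 - 5)))*(-509) = -⅕*(-4 + 5)/(-4)*(-509) = -⅕*(-¼)*1*(-509) = (1/20)*(-509) = -509/20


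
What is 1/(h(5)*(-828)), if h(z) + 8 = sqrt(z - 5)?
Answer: 1/6624 ≈ 0.00015097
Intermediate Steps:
h(z) = -8 + sqrt(-5 + z) (h(z) = -8 + sqrt(z - 5) = -8 + sqrt(-5 + z))
1/(h(5)*(-828)) = 1/((-8 + sqrt(-5 + 5))*(-828)) = 1/((-8 + sqrt(0))*(-828)) = 1/((-8 + 0)*(-828)) = 1/(-8*(-828)) = 1/6624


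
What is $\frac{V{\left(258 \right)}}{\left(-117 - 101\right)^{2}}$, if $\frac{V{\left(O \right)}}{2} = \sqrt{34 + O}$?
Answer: $\frac{\sqrt{73}}{11881} \approx 0.00071913$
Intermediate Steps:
$V{\left(O \right)} = 2 \sqrt{34 + O}$
$\frac{V{\left(258 \right)}}{\left(-117 - 101\right)^{2}} = \frac{2 \sqrt{34 + 258}}{\left(-117 - 101\right)^{2}} = \frac{2 \sqrt{292}}{\left(-218\right)^{2}} = \frac{2 \cdot 2 \sqrt{73}}{47524} = 4 \sqrt{73} \cdot \frac{1}{47524} = \frac{\sqrt{73}}{11881}$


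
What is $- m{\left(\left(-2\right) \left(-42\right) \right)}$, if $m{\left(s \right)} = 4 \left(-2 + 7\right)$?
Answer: $-20$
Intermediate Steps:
$m{\left(s \right)} = 20$ ($m{\left(s \right)} = 4 \cdot 5 = 20$)
$- m{\left(\left(-2\right) \left(-42\right) \right)} = \left(-1\right) 20 = -20$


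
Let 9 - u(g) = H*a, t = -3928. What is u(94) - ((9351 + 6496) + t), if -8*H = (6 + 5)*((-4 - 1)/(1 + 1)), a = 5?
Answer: -190835/16 ≈ -11927.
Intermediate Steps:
H = 55/16 (H = -(6 + 5)*(-4 - 1)/(1 + 1)/8 = -11*(-5/2)/8 = -11*(-5*1/2)/8 = -11*(-5)/(8*2) = -1/8*(-55/2) = 55/16 ≈ 3.4375)
u(g) = -131/16 (u(g) = 9 - 55*5/16 = 9 - 1*275/16 = 9 - 275/16 = -131/16)
u(94) - ((9351 + 6496) + t) = -131/16 - ((9351 + 6496) - 3928) = -131/16 - (15847 - 3928) = -131/16 - 1*11919 = -131/16 - 11919 = -190835/16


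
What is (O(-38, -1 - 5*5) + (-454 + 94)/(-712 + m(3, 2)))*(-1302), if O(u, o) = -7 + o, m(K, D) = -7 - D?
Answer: 4358538/103 ≈ 42316.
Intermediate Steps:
(O(-38, -1 - 5*5) + (-454 + 94)/(-712 + m(3, 2)))*(-1302) = ((-7 + (-1 - 5*5)) + (-454 + 94)/(-712 + (-7 - 1*2)))*(-1302) = ((-7 + (-1 - 25)) - 360/(-712 + (-7 - 2)))*(-1302) = ((-7 - 26) - 360/(-712 - 9))*(-1302) = (-33 - 360/(-721))*(-1302) = (-33 - 360*(-1/721))*(-1302) = (-33 + 360/721)*(-1302) = -23433/721*(-1302) = 4358538/103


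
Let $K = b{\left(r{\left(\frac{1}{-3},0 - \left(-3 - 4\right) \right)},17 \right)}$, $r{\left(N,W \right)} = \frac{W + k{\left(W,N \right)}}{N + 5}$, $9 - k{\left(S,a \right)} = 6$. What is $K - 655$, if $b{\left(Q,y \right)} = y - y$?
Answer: $-655$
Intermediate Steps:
$k{\left(S,a \right)} = 3$ ($k{\left(S,a \right)} = 9 - 6 = 3$)
$r{\left(N,W \right)} = \frac{3 + W}{5 + N}$ ($r{\left(N,W \right)} = \frac{W + 3}{N + 5} = \frac{3 + W}{5 + N}$)
$b{\left(Q,y \right)} = 0$
$K = 0$
$K - 655 = 0 - 655 = -655$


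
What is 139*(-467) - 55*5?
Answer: -65188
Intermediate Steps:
139*(-467) - 55*5 = -64913 - 275 = -65188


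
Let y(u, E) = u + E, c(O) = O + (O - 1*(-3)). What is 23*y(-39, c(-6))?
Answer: -1104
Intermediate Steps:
c(O) = 3 + 2*O (c(O) = O + (O + 3) = O + (3 + O) = 3 + 2*O)
y(u, E) = E + u
23*y(-39, c(-6)) = 23*((3 + 2*(-6)) - 39) = 23*((3 - 12) - 39) = 23*(-9 - 39) = 23*(-48) = -1104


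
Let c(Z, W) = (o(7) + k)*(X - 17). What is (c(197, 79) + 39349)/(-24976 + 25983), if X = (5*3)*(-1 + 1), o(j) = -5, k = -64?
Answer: 40522/1007 ≈ 40.240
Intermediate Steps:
X = 0 (X = 15*0 = 0)
c(Z, W) = 1173 (c(Z, W) = (-5 - 64)*(0 - 17) = -69*(-17) = 1173)
(c(197, 79) + 39349)/(-24976 + 25983) = (1173 + 39349)/(-24976 + 25983) = 40522/1007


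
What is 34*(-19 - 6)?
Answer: -850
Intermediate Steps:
34*(-19 - 6) = 34*(-25) = -850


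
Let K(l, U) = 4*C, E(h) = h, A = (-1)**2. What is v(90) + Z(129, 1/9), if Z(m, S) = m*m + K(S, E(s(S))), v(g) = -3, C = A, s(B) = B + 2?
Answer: 16642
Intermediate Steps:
A = 1
s(B) = 2 + B
C = 1
K(l, U) = 4 (K(l, U) = 4*1 = 4)
Z(m, S) = 4 + m**2 (Z(m, S) = m*m + 4 = m**2 + 4 = 4 + m**2)
v(90) + Z(129, 1/9) = -3 + (4 + 129**2) = -3 + (4 + 16641) = -3 + 16645 = 16642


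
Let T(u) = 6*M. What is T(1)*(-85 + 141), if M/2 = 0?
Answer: 0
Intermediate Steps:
M = 0 (M = 2*0 = 0)
T(u) = 0 (T(u) = 6*0 = 0)
T(1)*(-85 + 141) = 0*(-85 + 141) = 0*56 = 0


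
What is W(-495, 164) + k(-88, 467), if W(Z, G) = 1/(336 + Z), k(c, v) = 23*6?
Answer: 21941/159 ≈ 137.99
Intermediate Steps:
k(c, v) = 138
W(-495, 164) + k(-88, 467) = 1/(336 - 495) + 138 = 1/(-159) + 138 = -1/159 + 138 = 21941/159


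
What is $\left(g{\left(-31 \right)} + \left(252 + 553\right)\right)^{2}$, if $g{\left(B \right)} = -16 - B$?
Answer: $672400$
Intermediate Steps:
$\left(g{\left(-31 \right)} + \left(252 + 553\right)\right)^{2} = \left(\left(-16 - -31\right) + \left(252 + 553\right)\right)^{2} = \left(\left(-16 + 31\right) + 805\right)^{2} = \left(15 + 805\right)^{2} = 820^{2} = 672400$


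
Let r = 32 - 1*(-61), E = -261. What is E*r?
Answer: -24273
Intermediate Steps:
r = 93 (r = 32 + 61 = 93)
E*r = -261*93 = -24273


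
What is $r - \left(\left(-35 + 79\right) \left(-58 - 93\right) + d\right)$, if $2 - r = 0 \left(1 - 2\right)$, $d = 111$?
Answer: $6535$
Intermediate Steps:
$r = 2$ ($r = 2 - 0 \left(1 - 2\right) = 2 - 0 \left(-1\right) = 2 - 0 = 2 + 0 = 2$)
$r - \left(\left(-35 + 79\right) \left(-58 - 93\right) + d\right) = 2 - \left(\left(-35 + 79\right) \left(-58 - 93\right) + 111\right) = 2 - \left(44 \left(-151\right) + 111\right) = 2 - \left(-6644 + 111\right) = 2 - -6533 = 2 + 6533 = 6535$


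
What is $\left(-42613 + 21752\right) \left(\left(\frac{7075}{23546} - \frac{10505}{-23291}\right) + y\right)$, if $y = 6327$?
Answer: $- \frac{72391873142641497}{548409886} \approx -1.32 \cdot 10^{8}$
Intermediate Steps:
$\left(-42613 + 21752\right) \left(\left(\frac{7075}{23546} - \frac{10505}{-23291}\right) + y\right) = \left(-42613 + 21752\right) \left(\left(\frac{7075}{23546} - \frac{10505}{-23291}\right) + 6327\right) = - 20861 \left(\left(7075 \cdot \frac{1}{23546} - - \frac{10505}{23291}\right) + 6327\right) = - 20861 \left(\left(\frac{7075}{23546} + \frac{10505}{23291}\right) + 6327\right) = - 20861 \left(\frac{412134555}{548409886} + 6327\right) = \left(-20861\right) \frac{3470201483277}{548409886} = - \frac{72391873142641497}{548409886}$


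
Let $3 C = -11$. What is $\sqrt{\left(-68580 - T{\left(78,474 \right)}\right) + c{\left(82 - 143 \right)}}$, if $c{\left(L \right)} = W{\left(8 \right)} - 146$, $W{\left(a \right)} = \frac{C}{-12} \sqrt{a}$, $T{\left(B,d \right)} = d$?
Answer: $\frac{\sqrt{-2491200 + 22 \sqrt{2}}}{6} \approx 263.06 i$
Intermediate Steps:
$C = - \frac{11}{3}$ ($C = \frac{1}{3} \left(-11\right) = - \frac{11}{3} \approx -3.6667$)
$W{\left(a \right)} = \frac{11 \sqrt{a}}{36}$ ($W{\left(a \right)} = - \frac{11}{3 \left(-12\right)} \sqrt{a} = \left(- \frac{11}{3}\right) \left(- \frac{1}{12}\right) \sqrt{a} = \frac{11 \sqrt{a}}{36}$)
$c{\left(L \right)} = -146 + \frac{11 \sqrt{2}}{18}$ ($c{\left(L \right)} = \frac{11 \sqrt{8}}{36} - 146 = \frac{11 \cdot 2 \sqrt{2}}{36} - 146 = \frac{11 \sqrt{2}}{18} - 146 = -146 + \frac{11 \sqrt{2}}{18}$)
$\sqrt{\left(-68580 - T{\left(78,474 \right)}\right) + c{\left(82 - 143 \right)}} = \sqrt{\left(-68580 - 474\right) - \left(146 - \frac{11 \sqrt{2}}{18}\right)} = \sqrt{-69054 - \left(146 - \frac{11 \sqrt{2}}{18}\right)} = \sqrt{-69200 + \frac{11 \sqrt{2}}{18}}$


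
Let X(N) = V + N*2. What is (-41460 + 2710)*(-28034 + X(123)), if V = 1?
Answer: 1076746250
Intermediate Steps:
X(N) = 1 + 2*N (X(N) = 1 + N*2 = 1 + 2*N)
(-41460 + 2710)*(-28034 + X(123)) = (-41460 + 2710)*(-28034 + (1 + 2*123)) = -38750*(-28034 + (1 + 246)) = -38750*(-28034 + 247) = -38750*(-27787) = 1076746250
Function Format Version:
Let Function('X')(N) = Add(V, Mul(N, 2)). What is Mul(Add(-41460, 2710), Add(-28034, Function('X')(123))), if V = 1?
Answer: 1076746250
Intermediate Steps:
Function('X')(N) = Add(1, Mul(2, N)) (Function('X')(N) = Add(1, Mul(N, 2)) = Add(1, Mul(2, N)))
Mul(Add(-41460, 2710), Add(-28034, Function('X')(123))) = Mul(Add(-41460, 2710), Add(-28034, Add(1, Mul(2, 123)))) = Mul(-38750, Add(-28034, Add(1, 246))) = Mul(-38750, Add(-28034, 247)) = Mul(-38750, -27787) = 1076746250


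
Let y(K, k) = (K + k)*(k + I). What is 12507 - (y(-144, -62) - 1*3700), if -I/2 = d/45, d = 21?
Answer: 48641/15 ≈ 3242.7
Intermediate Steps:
I = -14/15 (I = -42/45 = -2*7/15 = -14/15 ≈ -0.93333)
y(K, k) = (-14/15 + k)*(K + k) (y(K, k) = (K + k)*(k - 14/15) = (K + k)*(-14/15 + k) = (-14/15 + k)*(K + k))
12507 - (y(-144, -62) - 1*3700) = 12507 - (((-62)² - 14/15*(-144) - 14/15*(-62) - 144*(-62)) - 1*3700) = 12507 - ((3844 + 672/5 + 868/15 + 8928) - 3700) = 12507 - (194464/15 - 3700) = 12507 - 1*138964/15 = 12507 - 138964/15 = 48641/15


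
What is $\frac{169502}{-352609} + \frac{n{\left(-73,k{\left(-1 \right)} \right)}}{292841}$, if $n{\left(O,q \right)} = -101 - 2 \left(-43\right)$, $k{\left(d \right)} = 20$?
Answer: $- \frac{49642424317}{103258372169} \approx -0.48076$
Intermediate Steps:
$n{\left(O,q \right)} = -15$ ($n{\left(O,q \right)} = -101 - -86 = -101 + 86 = -15$)
$\frac{169502}{-352609} + \frac{n{\left(-73,k{\left(-1 \right)} \right)}}{292841} = \frac{169502}{-352609} - \frac{15}{292841} = 169502 \left(- \frac{1}{352609}\right) - \frac{15}{292841} = - \frac{169502}{352609} - \frac{15}{292841} = - \frac{49642424317}{103258372169}$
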